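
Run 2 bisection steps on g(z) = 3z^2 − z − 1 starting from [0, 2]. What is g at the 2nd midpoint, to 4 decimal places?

g(1) = 1 > 0, so the root lies in [0, 1]
g(0.5) = -0.75 < 0, so the root lies in [0.5, 1]

-0.7500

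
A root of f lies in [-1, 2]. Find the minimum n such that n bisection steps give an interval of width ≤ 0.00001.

19

Width after n steps is 3/2^n. Need 2^n ≥ 3/0.00001 = 300000.
2^18 = 262144 < 300000 ≤ 2^19 = 524288, so n = 19.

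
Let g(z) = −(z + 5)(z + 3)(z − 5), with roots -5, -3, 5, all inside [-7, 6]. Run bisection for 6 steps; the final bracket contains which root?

g(-0.5) = 61.875 > 0, so the root lies in [-0.5, 6]
g(2.75) = 100.265625 > 0, so the root lies in [2.75, 6]
g(4.375) = 43.212891 > 0, so the root lies in [4.375, 6]
g(5.1875) = -15.6394 < 0, so the root lies in [4.375, 5.1875]
g(4.78125) = 16.6491 > 0, so the root lies in [4.78125, 5.1875]
g(4.984375) = 1.2456 > 0, so the root lies in [4.984375, 5.1875]

5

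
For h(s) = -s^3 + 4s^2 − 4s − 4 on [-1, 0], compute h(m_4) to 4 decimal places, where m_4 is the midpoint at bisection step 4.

-0.3064

midpoint -0.5: h = -0.875 < 0 → [-1, -0.5]
midpoint -0.75: h = 1.671875 > 0 → [-0.75, -0.5]
midpoint -0.625: h = 0.306641 > 0 → [-0.625, -0.5]
midpoint -0.5625: h = -0.3064 < 0 → [-0.625, -0.5625]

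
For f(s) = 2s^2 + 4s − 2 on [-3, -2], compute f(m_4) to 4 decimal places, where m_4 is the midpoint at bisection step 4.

m = -2.5, f(m) = 0.5 (+); new bracket [-2.5, -2]
m = -2.25, f(m) = -0.875 (−); new bracket [-2.5, -2.25]
m = -2.375, f(m) = -0.21875 (−); new bracket [-2.5, -2.375]
m = -2.4375, f(m) = 0.1328 (+); new bracket [-2.4375, -2.375]

0.1328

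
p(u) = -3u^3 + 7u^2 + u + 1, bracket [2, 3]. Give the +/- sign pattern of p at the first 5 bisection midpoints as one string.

+----

m = 2.5, p(m) = 0.375 (+); new bracket [2.5, 3]
m = 2.75, p(m) = -5.703125 (−); new bracket [2.5, 2.75]
m = 2.625, p(m) = -2.404297 (−); new bracket [2.5, 2.625]
m = 2.5625, p(m) = -0.9519 (−); new bracket [2.5, 2.5625]
m = 2.53125, p(m) = -0.273 (−); new bracket [2.5, 2.53125]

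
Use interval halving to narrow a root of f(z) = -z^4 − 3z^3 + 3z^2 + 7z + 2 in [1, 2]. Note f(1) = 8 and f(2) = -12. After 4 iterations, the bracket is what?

midpoint 1.5: f = 4.0625 > 0 → [1.5, 2]
midpoint 1.75: f = -2.019531 < 0 → [1.5, 1.75]
midpoint 1.625: f = 1.450928 > 0 → [1.625, 1.75]
midpoint 1.6875: f = -0.1699 < 0 → [1.625, 1.6875]

[1.625, 1.6875]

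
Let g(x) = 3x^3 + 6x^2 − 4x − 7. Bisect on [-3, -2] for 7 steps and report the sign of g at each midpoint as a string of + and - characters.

midpoint -2.5: g = -6.375 < 0 → [-2.5, -2]
midpoint -2.25: g = -1.796875 < 0 → [-2.25, -2]
midpoint -2.125: g = -0.193359 < 0 → [-2.125, -2]
midpoint -2.0625: g = 0.4524 > 0 → [-2.125, -2.0625]
midpoint -2.09375: g = 0.1421 > 0 → [-2.125, -2.09375]
midpoint -2.109375: g = -0.0225 < 0 → [-2.109375, -2.09375]
midpoint -2.1015625: g = 0.0606 > 0 → [-2.109375, -2.1015625]

---++-+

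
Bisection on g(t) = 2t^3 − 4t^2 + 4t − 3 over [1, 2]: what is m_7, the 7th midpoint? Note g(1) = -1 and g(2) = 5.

1.3359375

t = 1.5 gives g = 0.75, positive; keep [1, 1.5]
t = 1.25 gives g = -0.34375, negative; keep [1.25, 1.5]
t = 1.375 gives g = 0.136719, positive; keep [1.25, 1.375]
t = 1.3125 gives g = -0.1187, negative; keep [1.3125, 1.375]
t = 1.34375 gives g = 0.0051, positive; keep [1.3125, 1.34375]
t = 1.328125 gives g = -0.0578, negative; keep [1.328125, 1.34375]
t = 1.3359375 gives g = -0.0266, negative; keep [1.3359375, 1.34375]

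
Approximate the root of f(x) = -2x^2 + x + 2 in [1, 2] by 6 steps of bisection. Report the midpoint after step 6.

f(1.5) = -1 < 0, so the root lies in [1, 1.5]
f(1.25) = 0.125 > 0, so the root lies in [1.25, 1.5]
f(1.375) = -0.40625 < 0, so the root lies in [1.25, 1.375]
f(1.3125) = -0.1328 < 0, so the root lies in [1.25, 1.3125]
f(1.28125) = -0.002 < 0, so the root lies in [1.25, 1.28125]
f(1.265625) = 0.062 > 0, so the root lies in [1.265625, 1.28125]

1.265625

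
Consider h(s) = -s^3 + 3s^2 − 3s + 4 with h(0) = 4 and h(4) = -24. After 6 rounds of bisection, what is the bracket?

[2.4375, 2.5]

midpoint 2: h = 2 > 0 → [2, 4]
midpoint 3: h = -5 < 0 → [2, 3]
midpoint 2.5: h = -0.375 < 0 → [2, 2.5]
midpoint 2.25: h = 1.0469 > 0 → [2.25, 2.5]
midpoint 2.375: h = 0.4004 > 0 → [2.375, 2.5]
midpoint 2.4375: h = 0.0295 > 0 → [2.4375, 2.5]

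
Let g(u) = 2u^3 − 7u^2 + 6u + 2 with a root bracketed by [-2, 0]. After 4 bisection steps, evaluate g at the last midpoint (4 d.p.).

-1.3398

u = -1 gives g = -13, negative; keep [-1, 0]
u = -0.5 gives g = -3, negative; keep [-0.5, 0]
u = -0.25 gives g = 0.03125, positive; keep [-0.5, -0.25]
u = -0.375 gives g = -1.3398, negative; keep [-0.375, -0.25]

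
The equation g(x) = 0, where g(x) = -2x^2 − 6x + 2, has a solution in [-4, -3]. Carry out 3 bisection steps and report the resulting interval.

m = -3.5, g(m) = -1.5 (−); new bracket [-3.5, -3]
m = -3.25, g(m) = 0.375 (+); new bracket [-3.5, -3.25]
m = -3.375, g(m) = -0.53125 (−); new bracket [-3.375, -3.25]

[-3.375, -3.25]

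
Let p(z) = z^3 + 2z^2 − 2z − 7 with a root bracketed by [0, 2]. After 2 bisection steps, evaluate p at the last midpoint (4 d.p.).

-2.1250

z = 1 gives p = -6, negative; keep [1, 2]
z = 1.5 gives p = -2.125, negative; keep [1.5, 2]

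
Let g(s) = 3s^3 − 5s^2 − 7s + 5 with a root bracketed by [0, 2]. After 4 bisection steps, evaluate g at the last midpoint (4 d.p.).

-0.5957

m = 1, g(m) = -4 (−); new bracket [0, 1]
m = 0.5, g(m) = 0.625 (+); new bracket [0.5, 1]
m = 0.75, g(m) = -1.796875 (−); new bracket [0.5, 0.75]
m = 0.625, g(m) = -0.5957 (−); new bracket [0.5, 0.625]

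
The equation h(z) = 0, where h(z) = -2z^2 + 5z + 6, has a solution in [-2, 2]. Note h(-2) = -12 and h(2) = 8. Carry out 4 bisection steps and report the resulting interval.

[-1, -0.75]

h(0) = 6 > 0, so the root lies in [-2, 0]
h(-1) = -1 < 0, so the root lies in [-1, 0]
h(-0.5) = 3 > 0, so the root lies in [-1, -0.5]
h(-0.75) = 1.125 > 0, so the root lies in [-1, -0.75]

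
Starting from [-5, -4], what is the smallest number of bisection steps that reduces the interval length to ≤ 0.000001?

20

Width after n steps is 1/2^n. Need 2^n ≥ 1/0.000001 = 1000000.
2^19 = 524288 < 1000000 ≤ 2^20 = 1048576, so n = 20.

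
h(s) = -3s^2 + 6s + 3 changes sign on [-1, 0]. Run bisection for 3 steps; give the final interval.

s = -0.5 gives h = -0.75, negative; keep [-0.5, 0]
s = -0.25 gives h = 1.3125, positive; keep [-0.5, -0.25]
s = -0.375 gives h = 0.328125, positive; keep [-0.5, -0.375]

[-0.5, -0.375]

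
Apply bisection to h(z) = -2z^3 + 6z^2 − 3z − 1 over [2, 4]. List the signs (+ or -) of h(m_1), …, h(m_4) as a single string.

---+

z = 3 gives h = -10, negative; keep [2, 3]
z = 2.5 gives h = -2.25, negative; keep [2, 2.5]
z = 2.25 gives h = -0.15625, negative; keep [2, 2.25]
z = 2.125 gives h = 0.5273, positive; keep [2.125, 2.25]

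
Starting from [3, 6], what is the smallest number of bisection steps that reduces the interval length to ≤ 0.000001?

22

Width after n steps is 3/2^n. Need 2^n ≥ 3/0.000001 = 3000000.
2^21 = 2097152 < 3000000 ≤ 2^22 = 4194304, so n = 22.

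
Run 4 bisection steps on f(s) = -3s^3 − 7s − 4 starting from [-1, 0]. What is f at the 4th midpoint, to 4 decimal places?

f(-0.5) = -0.125 < 0, so the root lies in [-1, -0.5]
f(-0.75) = 2.515625 > 0, so the root lies in [-0.75, -0.5]
f(-0.625) = 1.107422 > 0, so the root lies in [-0.625, -0.5]
f(-0.5625) = 0.4714 > 0, so the root lies in [-0.5625, -0.5]

0.4714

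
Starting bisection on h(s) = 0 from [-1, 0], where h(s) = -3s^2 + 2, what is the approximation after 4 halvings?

-0.8125

midpoint -0.5: h = 1.25 > 0 → [-1, -0.5]
midpoint -0.75: h = 0.3125 > 0 → [-1, -0.75]
midpoint -0.875: h = -0.296875 < 0 → [-0.875, -0.75]
midpoint -0.8125: h = 0.0195 > 0 → [-0.875, -0.8125]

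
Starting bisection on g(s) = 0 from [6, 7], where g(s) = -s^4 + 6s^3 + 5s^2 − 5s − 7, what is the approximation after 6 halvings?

g(6.5) = 34.4375 > 0, so the root lies in [6.5, 7]
g(6.75) = -43.597656 < 0, so the root lies in [6.5, 6.75]
g(6.625) = -2.406494 < 0, so the root lies in [6.5, 6.625]
g(6.5625) = 16.5439 > 0, so the root lies in [6.5625, 6.625]
g(6.59375) = 7.2027 > 0, so the root lies in [6.59375, 6.625]
g(6.609375) = 2.4318 > 0, so the root lies in [6.609375, 6.625]

6.609375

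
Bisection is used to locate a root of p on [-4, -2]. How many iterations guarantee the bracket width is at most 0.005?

9

Width after n steps is 2/2^n. Need 2^n ≥ 2/0.005 = 400.
2^8 = 256 < 400 ≤ 2^9 = 512, so n = 9.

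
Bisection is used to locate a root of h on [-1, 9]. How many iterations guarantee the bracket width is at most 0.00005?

18

Width after n steps is 10/2^n. Need 2^n ≥ 10/0.00005 = 200000.
2^17 = 131072 < 200000 ≤ 2^18 = 262144, so n = 18.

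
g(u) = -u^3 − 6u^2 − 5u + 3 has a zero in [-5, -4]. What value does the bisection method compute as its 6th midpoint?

-4.828125

u = -4.5 gives g = -4.875, negative; keep [-5, -4.5]
u = -4.75 gives g = -1.453125, negative; keep [-5, -4.75]
u = -4.875 gives g = 0.638672, positive; keep [-4.875, -4.75]
u = -4.8125 gives g = -0.4402, negative; keep [-4.875, -4.8125]
u = -4.84375 gives g = 0.0909, positive; keep [-4.84375, -4.8125]
u = -4.828125 gives g = -0.1767, negative; keep [-4.84375, -4.828125]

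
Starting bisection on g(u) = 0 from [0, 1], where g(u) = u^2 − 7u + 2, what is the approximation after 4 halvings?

0.3125

u = 0.5 gives g = -1.25, negative; keep [0, 0.5]
u = 0.25 gives g = 0.3125, positive; keep [0.25, 0.5]
u = 0.375 gives g = -0.484375, negative; keep [0.25, 0.375]
u = 0.3125 gives g = -0.0898, negative; keep [0.25, 0.3125]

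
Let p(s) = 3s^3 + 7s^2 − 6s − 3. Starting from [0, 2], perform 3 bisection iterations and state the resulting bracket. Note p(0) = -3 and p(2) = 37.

midpoint 1: p = 1 > 0 → [0, 1]
midpoint 0.5: p = -3.875 < 0 → [0.5, 1]
midpoint 0.75: p = -2.296875 < 0 → [0.75, 1]

[0.75, 1]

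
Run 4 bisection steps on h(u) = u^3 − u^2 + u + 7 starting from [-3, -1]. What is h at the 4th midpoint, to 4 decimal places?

u = -2 gives h = -7, negative; keep [-2, -1]
u = -1.5 gives h = -0.125, negative; keep [-1.5, -1]
u = -1.25 gives h = 2.234375, positive; keep [-1.5, -1.25]
u = -1.375 gives h = 1.1348, positive; keep [-1.5, -1.375]

1.1348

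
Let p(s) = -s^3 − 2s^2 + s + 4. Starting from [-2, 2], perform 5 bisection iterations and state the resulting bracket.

midpoint 0: p = 4 > 0 → [0, 2]
midpoint 1: p = 2 > 0 → [1, 2]
midpoint 1.5: p = -2.375 < 0 → [1, 1.5]
midpoint 1.25: p = 0.1719 > 0 → [1.25, 1.5]
midpoint 1.375: p = -1.0059 < 0 → [1.25, 1.375]

[1.25, 1.375]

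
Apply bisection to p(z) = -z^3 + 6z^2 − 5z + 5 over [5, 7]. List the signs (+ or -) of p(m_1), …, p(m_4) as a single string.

---+

p(6) = -25 < 0, so the root lies in [5, 6]
p(5.5) = -7.375 < 0, so the root lies in [5, 5.5]
p(5.25) = -0.578125 < 0, so the root lies in [5, 5.25]
p(5.125) = 2.3574 > 0, so the root lies in [5.125, 5.25]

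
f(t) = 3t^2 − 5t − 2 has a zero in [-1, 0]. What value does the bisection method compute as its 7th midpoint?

-0.3359375

m = -0.5, f(m) = 1.25 (+); new bracket [-0.5, 0]
m = -0.25, f(m) = -0.5625 (−); new bracket [-0.5, -0.25]
m = -0.375, f(m) = 0.296875 (+); new bracket [-0.375, -0.25]
m = -0.3125, f(m) = -0.1445 (−); new bracket [-0.375, -0.3125]
m = -0.34375, f(m) = 0.0732 (+); new bracket [-0.34375, -0.3125]
m = -0.328125, f(m) = -0.0364 (−); new bracket [-0.34375, -0.328125]
m = -0.3359375, f(m) = 0.0182 (+); new bracket [-0.3359375, -0.328125]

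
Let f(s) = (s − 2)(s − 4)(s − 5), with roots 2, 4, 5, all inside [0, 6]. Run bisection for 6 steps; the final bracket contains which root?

f(3) = 2 > 0, so the root lies in [0, 3]
f(1.5) = -4.375 < 0, so the root lies in [1.5, 3]
f(2.25) = 1.203125 > 0, so the root lies in [1.5, 2.25]
f(1.875) = -0.8301 < 0, so the root lies in [1.875, 2.25]
f(2.0625) = 0.3557 > 0, so the root lies in [1.875, 2.0625]
f(1.96875) = -0.1924 < 0, so the root lies in [1.96875, 2.0625]

2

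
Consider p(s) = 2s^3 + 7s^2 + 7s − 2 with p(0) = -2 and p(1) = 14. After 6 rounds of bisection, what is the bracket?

midpoint 0.5: p = 3.5 > 0 → [0, 0.5]
midpoint 0.25: p = 0.21875 > 0 → [0, 0.25]
midpoint 0.125: p = -1.011719 < 0 → [0.125, 0.25]
midpoint 0.1875: p = -0.4282 < 0 → [0.1875, 0.25]
midpoint 0.21875: p = -0.1129 < 0 → [0.21875, 0.25]
midpoint 0.234375: p = 0.0509 > 0 → [0.21875, 0.234375]

[0.21875, 0.234375]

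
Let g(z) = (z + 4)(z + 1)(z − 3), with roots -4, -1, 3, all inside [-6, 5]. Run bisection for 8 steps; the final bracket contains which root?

3

g(-0.5) = -6.125 < 0, so the root lies in [-0.5, 5]
g(2.25) = -15.234375 < 0, so the root lies in [2.25, 5]
g(3.625) = 22.041016 > 0, so the root lies in [2.25, 3.625]
g(2.9375) = -1.7073 < 0, so the root lies in [2.9375, 3.625]
g(3.28125) = 8.7674 > 0, so the root lies in [2.9375, 3.28125]
g(3.109375) = 3.1954 > 0, so the root lies in [2.9375, 3.109375]
g(3.0234375) = 0.6623 > 0, so the root lies in [2.9375, 3.0234375]
g(2.98046875) = -0.5427 < 0, so the root lies in [2.98046875, 3.0234375]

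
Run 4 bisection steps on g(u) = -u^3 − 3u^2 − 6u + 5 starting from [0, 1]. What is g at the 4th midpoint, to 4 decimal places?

0.4978

u = 0.5 gives g = 1.125, positive; keep [0.5, 1]
u = 0.75 gives g = -1.609375, negative; keep [0.5, 0.75]
u = 0.625 gives g = -0.166016, negative; keep [0.5, 0.625]
u = 0.5625 gives g = 0.4978, positive; keep [0.5625, 0.625]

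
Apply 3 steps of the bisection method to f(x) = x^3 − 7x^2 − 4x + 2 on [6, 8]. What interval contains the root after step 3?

midpoint 7: f = -26 < 0 → [7, 8]
midpoint 7.5: f = 0.125 > 0 → [7, 7.5]
midpoint 7.25: f = -13.859375 < 0 → [7.25, 7.5]

[7.25, 7.5]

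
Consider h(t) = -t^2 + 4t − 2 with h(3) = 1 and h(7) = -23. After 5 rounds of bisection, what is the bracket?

[3.375, 3.5]

t = 5 gives h = -7, negative; keep [3, 5]
t = 4 gives h = -2, negative; keep [3, 4]
t = 3.5 gives h = -0.25, negative; keep [3, 3.5]
t = 3.25 gives h = 0.4375, positive; keep [3.25, 3.5]
t = 3.375 gives h = 0.1094, positive; keep [3.375, 3.5]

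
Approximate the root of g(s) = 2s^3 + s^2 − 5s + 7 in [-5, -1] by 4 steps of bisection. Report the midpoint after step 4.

-2.25

midpoint -3: g = -23 < 0 → [-3, -1]
midpoint -2: g = 5 > 0 → [-3, -2]
midpoint -2.5: g = -5.5 < 0 → [-2.5, -2]
midpoint -2.25: g = 0.5312 > 0 → [-2.5, -2.25]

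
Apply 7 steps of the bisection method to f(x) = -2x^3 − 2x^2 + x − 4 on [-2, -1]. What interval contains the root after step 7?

f(-1.5) = -3.25 < 0, so the root lies in [-2, -1.5]
f(-1.75) = -1.15625 < 0, so the root lies in [-2, -1.75]
f(-1.875) = 0.277344 > 0, so the root lies in [-1.875, -1.75]
f(-1.8125) = -0.4741 < 0, so the root lies in [-1.875, -1.8125]
f(-1.84375) = -0.1072 < 0, so the root lies in [-1.875, -1.84375]
f(-1.859375) = 0.0828 > 0, so the root lies in [-1.859375, -1.84375]
f(-1.8515625) = -0.0128 < 0, so the root lies in [-1.859375, -1.8515625]

[-1.859375, -1.8515625]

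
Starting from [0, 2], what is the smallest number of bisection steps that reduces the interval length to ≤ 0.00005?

Width after n steps is 2/2^n. Need 2^n ≥ 2/0.00005 = 40000.
2^15 = 32768 < 40000 ≤ 2^16 = 65536, so n = 16.

16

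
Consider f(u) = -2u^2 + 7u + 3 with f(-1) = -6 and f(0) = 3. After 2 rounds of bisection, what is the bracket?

[-0.5, -0.25]

midpoint -0.5: f = -1 < 0 → [-0.5, 0]
midpoint -0.25: f = 1.125 > 0 → [-0.5, -0.25]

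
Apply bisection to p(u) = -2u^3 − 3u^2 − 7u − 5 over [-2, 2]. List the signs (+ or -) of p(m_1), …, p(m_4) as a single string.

-+--

u = 0 gives p = -5, negative; keep [-2, 0]
u = -1 gives p = 1, positive; keep [-1, 0]
u = -0.5 gives p = -2, negative; keep [-1, -0.5]
u = -0.75 gives p = -0.5938, negative; keep [-1, -0.75]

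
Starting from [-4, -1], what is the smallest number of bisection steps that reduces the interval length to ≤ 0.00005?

Width after n steps is 3/2^n. Need 2^n ≥ 3/0.00005 = 60000.
2^15 = 32768 < 60000 ≤ 2^16 = 65536, so n = 16.

16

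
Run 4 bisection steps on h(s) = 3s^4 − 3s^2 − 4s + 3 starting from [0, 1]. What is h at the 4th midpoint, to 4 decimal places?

0.1011

midpoint 0.5: h = 0.4375 > 0 → [0.5, 1]
midpoint 0.75: h = -0.738281 < 0 → [0.5, 0.75]
midpoint 0.625: h = -0.214111 < 0 → [0.5, 0.625]
midpoint 0.5625: h = 0.1011 > 0 → [0.5625, 0.625]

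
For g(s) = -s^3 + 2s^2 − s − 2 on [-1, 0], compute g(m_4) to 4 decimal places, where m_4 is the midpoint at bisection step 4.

-0.0422

s = -0.5 gives g = -0.875, negative; keep [-1, -0.5]
s = -0.75 gives g = 0.296875, positive; keep [-0.75, -0.5]
s = -0.625 gives g = -0.349609, negative; keep [-0.75, -0.625]
s = -0.6875 gives g = -0.0422, negative; keep [-0.75, -0.6875]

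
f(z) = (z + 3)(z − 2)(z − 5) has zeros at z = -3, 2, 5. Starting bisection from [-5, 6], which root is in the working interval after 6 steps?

z = 0.5 gives f = 23.625, positive; keep [-5, 0.5]
z = -2.25 gives f = 23.109375, positive; keep [-5, -2.25]
z = -3.625 gives f = -30.322266, negative; keep [-3.625, -2.25]
z = -2.9375 gives f = 2.4495, positive; keep [-3.625, -2.9375]
z = -3.28125 gives f = -12.3006, negative; keep [-3.28125, -2.9375]
z = -3.109375 gives f = -4.5318, negative; keep [-3.109375, -2.9375]

-3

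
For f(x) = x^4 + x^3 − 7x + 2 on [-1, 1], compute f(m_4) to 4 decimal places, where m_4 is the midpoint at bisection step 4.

x = 0 gives f = 2, positive; keep [0, 1]
x = 0.5 gives f = -1.3125, negative; keep [0, 0.5]
x = 0.25 gives f = 0.269531, positive; keep [0.25, 0.5]
x = 0.375 gives f = -0.5525, negative; keep [0.25, 0.375]

-0.5525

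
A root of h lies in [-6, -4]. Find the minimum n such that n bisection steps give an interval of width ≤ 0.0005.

12

Width after n steps is 2/2^n. Need 2^n ≥ 2/0.0005 = 4000.
2^11 = 2048 < 4000 ≤ 2^12 = 4096, so n = 12.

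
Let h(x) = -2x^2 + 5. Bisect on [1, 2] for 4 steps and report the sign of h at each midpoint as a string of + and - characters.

+--+

x = 1.5 gives h = 0.5, positive; keep [1.5, 2]
x = 1.75 gives h = -1.125, negative; keep [1.5, 1.75]
x = 1.625 gives h = -0.28125, negative; keep [1.5, 1.625]
x = 1.5625 gives h = 0.1172, positive; keep [1.5625, 1.625]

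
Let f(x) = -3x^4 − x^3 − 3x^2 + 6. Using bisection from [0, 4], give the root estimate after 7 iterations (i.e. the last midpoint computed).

0.96875

x = 2 gives f = -62, negative; keep [0, 2]
x = 1 gives f = -1, negative; keep [0, 1]
x = 0.5 gives f = 4.9375, positive; keep [0.5, 1]
x = 0.75 gives f = 2.9414, positive; keep [0.75, 1]
x = 0.875 gives f = 1.2747, positive; keep [0.875, 1]
x = 0.9375 gives f = 0.2219, positive; keep [0.9375, 1]
x = 0.96875 gives f = -0.3668, negative; keep [0.9375, 0.96875]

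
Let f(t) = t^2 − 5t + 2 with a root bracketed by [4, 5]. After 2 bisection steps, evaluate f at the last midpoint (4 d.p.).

0.8125

f(4.5) = -0.25 < 0, so the root lies in [4.5, 5]
f(4.75) = 0.8125 > 0, so the root lies in [4.5, 4.75]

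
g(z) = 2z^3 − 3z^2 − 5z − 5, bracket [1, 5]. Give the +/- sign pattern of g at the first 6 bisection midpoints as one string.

z = 3 gives g = 7, positive; keep [1, 3]
z = 2 gives g = -11, negative; keep [2, 3]
z = 2.5 gives g = -5, negative; keep [2.5, 3]
z = 2.75 gives g = 0.1562, positive; keep [2.5, 2.75]
z = 2.625 gives g = -2.6211, negative; keep [2.625, 2.75]
z = 2.6875 gives g = -1.2837, negative; keep [2.6875, 2.75]

+--+--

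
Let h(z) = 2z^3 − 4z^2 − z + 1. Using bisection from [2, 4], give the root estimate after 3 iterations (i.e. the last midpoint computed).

z = 3 gives h = 16, positive; keep [2, 3]
z = 2.5 gives h = 4.75, positive; keep [2, 2.5]
z = 2.25 gives h = 1.28125, positive; keep [2, 2.25]

2.25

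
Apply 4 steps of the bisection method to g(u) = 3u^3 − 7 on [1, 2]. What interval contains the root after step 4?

[1.3125, 1.375]

midpoint 1.5: g = 3.125 > 0 → [1, 1.5]
midpoint 1.25: g = -1.140625 < 0 → [1.25, 1.5]
midpoint 1.375: g = 0.798828 > 0 → [1.25, 1.375]
midpoint 1.3125: g = -0.217 < 0 → [1.3125, 1.375]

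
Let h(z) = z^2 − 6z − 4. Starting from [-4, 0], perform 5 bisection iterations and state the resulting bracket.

[-0.625, -0.5]

z = -2 gives h = 12, positive; keep [-2, 0]
z = -1 gives h = 3, positive; keep [-1, 0]
z = -0.5 gives h = -0.75, negative; keep [-1, -0.5]
z = -0.75 gives h = 1.0625, positive; keep [-0.75, -0.5]
z = -0.625 gives h = 0.1406, positive; keep [-0.625, -0.5]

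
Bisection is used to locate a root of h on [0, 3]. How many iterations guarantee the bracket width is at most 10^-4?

Width after n steps is 3/2^n. Need 2^n ≥ 3/10^-4 = 30000.
2^14 = 16384 < 30000 ≤ 2^15 = 32768, so n = 15.

15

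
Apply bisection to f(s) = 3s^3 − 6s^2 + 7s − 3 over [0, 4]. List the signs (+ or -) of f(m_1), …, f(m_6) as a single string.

++-+--

m = 2, f(m) = 11 (+); new bracket [0, 2]
m = 1, f(m) = 1 (+); new bracket [0, 1]
m = 0.5, f(m) = -0.625 (−); new bracket [0.5, 1]
m = 0.75, f(m) = 0.1406 (+); new bracket [0.5, 0.75]
m = 0.625, f(m) = -0.2363 (−); new bracket [0.625, 0.75]
m = 0.6875, f(m) = -0.0486 (−); new bracket [0.6875, 0.75]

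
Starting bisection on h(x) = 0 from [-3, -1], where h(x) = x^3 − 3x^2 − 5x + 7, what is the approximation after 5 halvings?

-1.8125

h(-2) = -3 < 0, so the root lies in [-2, -1]
h(-1.5) = 4.375 > 0, so the root lies in [-2, -1.5]
h(-1.75) = 1.203125 > 0, so the root lies in [-2, -1.75]
h(-1.875) = -0.7637 < 0, so the root lies in [-1.875, -1.75]
h(-1.8125) = 0.2527 > 0, so the root lies in [-1.875, -1.8125]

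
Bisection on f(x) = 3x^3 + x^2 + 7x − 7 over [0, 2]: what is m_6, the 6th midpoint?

0.71875

x = 1 gives f = 4, positive; keep [0, 1]
x = 0.5 gives f = -2.875, negative; keep [0.5, 1]
x = 0.75 gives f = 0.078125, positive; keep [0.5, 0.75]
x = 0.625 gives f = -1.502, negative; keep [0.625, 0.75]
x = 0.6875 gives f = -0.74, negative; keep [0.6875, 0.75]
x = 0.71875 gives f = -0.3382, negative; keep [0.71875, 0.75]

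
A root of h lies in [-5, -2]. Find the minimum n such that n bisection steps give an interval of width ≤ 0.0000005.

23

Width after n steps is 3/2^n. Need 2^n ≥ 3/0.0000005 = 6000000.
2^22 = 4194304 < 6000000 ≤ 2^23 = 8388608, so n = 23.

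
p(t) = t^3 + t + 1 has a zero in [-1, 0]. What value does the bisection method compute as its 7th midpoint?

-0.6796875

midpoint -0.5: p = 0.375 > 0 → [-1, -0.5]
midpoint -0.75: p = -0.171875 < 0 → [-0.75, -0.5]
midpoint -0.625: p = 0.130859 > 0 → [-0.75, -0.625]
midpoint -0.6875: p = -0.0125 < 0 → [-0.6875, -0.625]
midpoint -0.65625: p = 0.0611 > 0 → [-0.6875, -0.65625]
midpoint -0.671875: p = 0.0248 > 0 → [-0.6875, -0.671875]
midpoint -0.6796875: p = 0.0063 > 0 → [-0.6875, -0.6796875]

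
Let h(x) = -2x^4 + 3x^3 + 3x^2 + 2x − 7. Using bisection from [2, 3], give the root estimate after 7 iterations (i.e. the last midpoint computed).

2.0703125

m = 2.5, h(m) = -14.5 (−); new bracket [2, 2.5]
m = 2.25, h(m) = -4.398438 (−); new bracket [2, 2.25]
m = 2.125, h(m) = -1.197754 (−); new bracket [2, 2.125]
m = 2.0625, h(m) = 0.0163 (+); new bracket [2.0625, 2.125]
m = 2.09375, h(m) = -0.5607 (−); new bracket [2.0625, 2.09375]
m = 2.078125, h(m) = -0.2648 (−); new bracket [2.0625, 2.078125]
m = 2.0703125, h(m) = -0.1224 (−); new bracket [2.0625, 2.0703125]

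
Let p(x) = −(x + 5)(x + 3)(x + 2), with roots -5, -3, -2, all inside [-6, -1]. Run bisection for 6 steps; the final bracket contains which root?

-5

x = -3.5 gives p = -1.125, negative; keep [-6, -3.5]
x = -4.75 gives p = -1.203125, negative; keep [-6, -4.75]
x = -5.375 gives p = 3.005859, positive; keep [-5.375, -4.75]
x = -5.0625 gives p = 0.3948, positive; keep [-5.0625, -4.75]
x = -4.90625 gives p = -0.5194, negative; keep [-5.0625, -4.90625]
x = -4.984375 gives p = -0.0925, negative; keep [-5.0625, -4.984375]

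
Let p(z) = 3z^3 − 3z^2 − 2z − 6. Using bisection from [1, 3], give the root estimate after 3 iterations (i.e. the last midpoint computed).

m = 2, p(m) = 2 (+); new bracket [1, 2]
m = 1.5, p(m) = -5.625 (−); new bracket [1.5, 2]
m = 1.75, p(m) = -2.609375 (−); new bracket [1.75, 2]

1.75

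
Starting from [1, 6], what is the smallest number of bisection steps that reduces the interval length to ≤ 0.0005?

14

Width after n steps is 5/2^n. Need 2^n ≥ 5/0.0005 = 10000.
2^13 = 8192 < 10000 ≤ 2^14 = 16384, so n = 14.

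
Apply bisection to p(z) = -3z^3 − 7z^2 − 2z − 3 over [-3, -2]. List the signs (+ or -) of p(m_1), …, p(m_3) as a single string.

p(-2.5) = 5.125 > 0, so the root lies in [-2.5, -2]
p(-2.25) = 0.234375 > 0, so the root lies in [-2.25, -2]
p(-2.125) = -1.572266 < 0, so the root lies in [-2.25, -2.125]

++-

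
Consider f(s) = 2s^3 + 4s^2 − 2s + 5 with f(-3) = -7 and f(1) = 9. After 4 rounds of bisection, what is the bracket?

s = -1 gives f = 9, positive; keep [-3, -1]
s = -2 gives f = 9, positive; keep [-3, -2]
s = -2.5 gives f = 3.75, positive; keep [-3, -2.5]
s = -2.75 gives f = -0.8438, negative; keep [-2.75, -2.5]

[-2.75, -2.5]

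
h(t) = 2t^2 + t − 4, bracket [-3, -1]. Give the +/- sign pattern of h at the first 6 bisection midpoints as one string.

midpoint -2: h = 2 > 0 → [-2, -1]
midpoint -1.5: h = -1 < 0 → [-2, -1.5]
midpoint -1.75: h = 0.375 > 0 → [-1.75, -1.5]
midpoint -1.625: h = -0.3438 < 0 → [-1.75, -1.625]
midpoint -1.6875: h = 0.0078 > 0 → [-1.6875, -1.625]
midpoint -1.65625: h = -0.1699 < 0 → [-1.6875, -1.65625]

+-+-+-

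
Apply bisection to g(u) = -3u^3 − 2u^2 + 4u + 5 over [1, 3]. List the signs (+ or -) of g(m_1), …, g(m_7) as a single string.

--+-+--

midpoint 2: g = -19 < 0 → [1, 2]
midpoint 1.5: g = -3.625 < 0 → [1, 1.5]
midpoint 1.25: g = 1.015625 > 0 → [1.25, 1.5]
midpoint 1.375: g = -1.0801 < 0 → [1.25, 1.375]
midpoint 1.3125: g = 0.0217 > 0 → [1.3125, 1.375]
midpoint 1.34375: g = -0.5154 < 0 → [1.3125, 1.34375]
midpoint 1.328125: g = -0.2434 < 0 → [1.3125, 1.328125]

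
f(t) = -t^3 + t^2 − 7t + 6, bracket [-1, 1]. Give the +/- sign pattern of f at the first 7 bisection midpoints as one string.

+++-+++

midpoint 0: f = 6 > 0 → [0, 1]
midpoint 0.5: f = 2.625 > 0 → [0.5, 1]
midpoint 0.75: f = 0.890625 > 0 → [0.75, 1]
midpoint 0.875: f = -0.0293 < 0 → [0.75, 0.875]
midpoint 0.8125: f = 0.4363 > 0 → [0.8125, 0.875]
midpoint 0.84375: f = 0.205 > 0 → [0.84375, 0.875]
midpoint 0.859375: f = 0.0882 > 0 → [0.859375, 0.875]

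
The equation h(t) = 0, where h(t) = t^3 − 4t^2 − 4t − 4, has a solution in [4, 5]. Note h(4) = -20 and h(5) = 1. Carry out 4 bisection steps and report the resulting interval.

[4.9375, 5]

t = 4.5 gives h = -11.875, negative; keep [4.5, 5]
t = 4.75 gives h = -6.078125, negative; keep [4.75, 5]
t = 4.875 gives h = -2.705078, negative; keep [4.875, 5]
t = 4.9375 gives h = -0.8948, negative; keep [4.9375, 5]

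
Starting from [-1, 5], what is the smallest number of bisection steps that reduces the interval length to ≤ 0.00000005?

27

Width after n steps is 6/2^n. Need 2^n ≥ 6/0.00000005 = 120000000.
2^26 = 67108864 < 120000000 ≤ 2^27 = 134217728, so n = 27.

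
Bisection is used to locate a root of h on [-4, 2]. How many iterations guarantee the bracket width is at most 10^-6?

Width after n steps is 6/2^n. Need 2^n ≥ 6/10^-6 = 6000000.
2^22 = 4194304 < 6000000 ≤ 2^23 = 8388608, so n = 23.

23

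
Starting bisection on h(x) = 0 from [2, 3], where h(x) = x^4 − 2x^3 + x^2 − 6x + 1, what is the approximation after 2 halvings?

2.25

midpoint 2.5: h = 0.0625 > 0 → [2, 2.5]
midpoint 2.25: h = -4.589844 < 0 → [2.25, 2.5]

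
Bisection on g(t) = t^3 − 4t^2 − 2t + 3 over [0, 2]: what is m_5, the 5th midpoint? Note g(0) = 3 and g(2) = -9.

m = 1, g(m) = -2 (−); new bracket [0, 1]
m = 0.5, g(m) = 1.125 (+); new bracket [0.5, 1]
m = 0.75, g(m) = -0.328125 (−); new bracket [0.5, 0.75]
m = 0.625, g(m) = 0.4316 (+); new bracket [0.625, 0.75]
m = 0.6875, g(m) = 0.0593 (+); new bracket [0.6875, 0.75]

0.6875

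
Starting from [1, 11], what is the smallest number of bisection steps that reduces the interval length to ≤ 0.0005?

15

Width after n steps is 10/2^n. Need 2^n ≥ 10/0.0005 = 20000.
2^14 = 16384 < 20000 ≤ 2^15 = 32768, so n = 15.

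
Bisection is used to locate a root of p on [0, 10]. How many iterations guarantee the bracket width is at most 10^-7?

27

Width after n steps is 10/2^n. Need 2^n ≥ 10/10^-7 = 100000000.
2^26 = 67108864 < 100000000 ≤ 2^27 = 134217728, so n = 27.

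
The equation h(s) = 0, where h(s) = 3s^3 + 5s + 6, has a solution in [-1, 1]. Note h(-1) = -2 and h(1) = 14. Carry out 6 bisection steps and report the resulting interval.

[-0.84375, -0.8125]

midpoint 0: h = 6 > 0 → [-1, 0]
midpoint -0.5: h = 3.125 > 0 → [-1, -0.5]
midpoint -0.75: h = 0.984375 > 0 → [-1, -0.75]
midpoint -0.875: h = -0.3848 < 0 → [-0.875, -0.75]
midpoint -0.8125: h = 0.3284 > 0 → [-0.875, -0.8125]
midpoint -0.84375: h = -0.0208 < 0 → [-0.84375, -0.8125]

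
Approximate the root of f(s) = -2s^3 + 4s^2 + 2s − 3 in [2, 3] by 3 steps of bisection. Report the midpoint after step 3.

2.125

s = 2.5 gives f = -4.25, negative; keep [2, 2.5]
s = 2.25 gives f = -1.03125, negative; keep [2, 2.25]
s = 2.125 gives f = 0.121094, positive; keep [2.125, 2.25]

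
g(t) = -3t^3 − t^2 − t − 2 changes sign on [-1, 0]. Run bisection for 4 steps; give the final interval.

midpoint -0.5: g = -1.375 < 0 → [-1, -0.5]
midpoint -0.75: g = -0.546875 < 0 → [-1, -0.75]
midpoint -0.875: g = 0.119141 > 0 → [-0.875, -0.75]
midpoint -0.8125: g = -0.2385 < 0 → [-0.875, -0.8125]

[-0.875, -0.8125]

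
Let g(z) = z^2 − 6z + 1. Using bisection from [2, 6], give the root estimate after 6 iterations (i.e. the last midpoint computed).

5.8125

midpoint 4: g = -7 < 0 → [4, 6]
midpoint 5: g = -4 < 0 → [5, 6]
midpoint 5.5: g = -1.75 < 0 → [5.5, 6]
midpoint 5.75: g = -0.4375 < 0 → [5.75, 6]
midpoint 5.875: g = 0.2656 > 0 → [5.75, 5.875]
midpoint 5.8125: g = -0.0898 < 0 → [5.8125, 5.875]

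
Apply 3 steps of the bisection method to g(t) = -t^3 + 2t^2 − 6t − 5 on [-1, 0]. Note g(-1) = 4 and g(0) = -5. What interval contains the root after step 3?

[-0.75, -0.625]

t = -0.5 gives g = -1.375, negative; keep [-1, -0.5]
t = -0.75 gives g = 1.046875, positive; keep [-0.75, -0.5]
t = -0.625 gives g = -0.224609, negative; keep [-0.75, -0.625]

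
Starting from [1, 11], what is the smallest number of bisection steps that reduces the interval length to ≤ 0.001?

14

Width after n steps is 10/2^n. Need 2^n ≥ 10/0.001 = 10000.
2^13 = 8192 < 10000 ≤ 2^14 = 16384, so n = 14.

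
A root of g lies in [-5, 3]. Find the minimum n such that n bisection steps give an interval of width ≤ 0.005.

11

Width after n steps is 8/2^n. Need 2^n ≥ 8/0.005 = 1600.
2^10 = 1024 < 1600 ≤ 2^11 = 2048, so n = 11.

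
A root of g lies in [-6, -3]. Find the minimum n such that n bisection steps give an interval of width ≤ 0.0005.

13

Width after n steps is 3/2^n. Need 2^n ≥ 3/0.0005 = 6000.
2^12 = 4096 < 6000 ≤ 2^13 = 8192, so n = 13.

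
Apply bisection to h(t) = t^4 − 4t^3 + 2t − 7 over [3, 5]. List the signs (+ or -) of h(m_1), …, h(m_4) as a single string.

+---

m = 4, h(m) = 1 (+); new bracket [3, 4]
m = 3.5, h(m) = -21.4375 (−); new bracket [3.5, 4]
m = 3.75, h(m) = -12.683594 (−); new bracket [3.75, 4]
m = 3.875, h(m) = -6.5232 (−); new bracket [3.875, 4]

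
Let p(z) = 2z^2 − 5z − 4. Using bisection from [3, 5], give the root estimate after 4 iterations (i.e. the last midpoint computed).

midpoint 4: p = 8 > 0 → [3, 4]
midpoint 3.5: p = 3 > 0 → [3, 3.5]
midpoint 3.25: p = 0.875 > 0 → [3, 3.25]
midpoint 3.125: p = -0.0938 < 0 → [3.125, 3.25]

3.125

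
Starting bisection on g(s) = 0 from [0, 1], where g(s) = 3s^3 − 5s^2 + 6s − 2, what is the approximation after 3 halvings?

0.375

g(0.5) = 0.125 > 0, so the root lies in [0, 0.5]
g(0.25) = -0.765625 < 0, so the root lies in [0.25, 0.5]
g(0.375) = -0.294922 < 0, so the root lies in [0.375, 0.5]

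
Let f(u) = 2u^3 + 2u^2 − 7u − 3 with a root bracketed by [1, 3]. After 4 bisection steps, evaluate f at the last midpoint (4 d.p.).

m = 2, f(m) = 7 (+); new bracket [1, 2]
m = 1.5, f(m) = -2.25 (−); new bracket [1.5, 2]
m = 1.75, f(m) = 1.59375 (+); new bracket [1.5, 1.75]
m = 1.625, f(m) = -0.5117 (−); new bracket [1.625, 1.75]

-0.5117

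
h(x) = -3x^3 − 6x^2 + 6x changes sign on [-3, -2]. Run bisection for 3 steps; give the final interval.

midpoint -2.5: h = -5.625 < 0 → [-3, -2.5]
midpoint -2.75: h = 0.515625 > 0 → [-2.75, -2.5]
midpoint -2.625: h = -2.830078 < 0 → [-2.75, -2.625]

[-2.75, -2.625]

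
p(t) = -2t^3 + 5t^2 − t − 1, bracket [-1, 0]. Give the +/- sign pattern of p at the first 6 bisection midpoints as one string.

+-+-+-

midpoint -0.5: p = 1 > 0 → [-0.5, 0]
midpoint -0.25: p = -0.40625 < 0 → [-0.5, -0.25]
midpoint -0.375: p = 0.183594 > 0 → [-0.375, -0.25]
midpoint -0.3125: p = -0.1382 < 0 → [-0.375, -0.3125]
midpoint -0.34375: p = 0.0158 > 0 → [-0.34375, -0.3125]
midpoint -0.328125: p = -0.0629 < 0 → [-0.34375, -0.328125]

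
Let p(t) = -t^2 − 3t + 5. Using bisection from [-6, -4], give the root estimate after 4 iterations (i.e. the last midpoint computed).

t = -5 gives p = -5, negative; keep [-5, -4]
t = -4.5 gives p = -1.75, negative; keep [-4.5, -4]
t = -4.25 gives p = -0.3125, negative; keep [-4.25, -4]
t = -4.125 gives p = 0.3594, positive; keep [-4.25, -4.125]

-4.125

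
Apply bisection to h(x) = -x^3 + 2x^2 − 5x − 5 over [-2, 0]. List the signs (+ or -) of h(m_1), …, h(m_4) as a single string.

x = -1 gives h = 3, positive; keep [-1, 0]
x = -0.5 gives h = -1.875, negative; keep [-1, -0.5]
x = -0.75 gives h = 0.296875, positive; keep [-0.75, -0.5]
x = -0.625 gives h = -0.8496, negative; keep [-0.75, -0.625]

+-+-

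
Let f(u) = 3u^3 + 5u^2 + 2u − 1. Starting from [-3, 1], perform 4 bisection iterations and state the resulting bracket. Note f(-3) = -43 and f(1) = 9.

u = -1 gives f = -1, negative; keep [-1, 1]
u = 0 gives f = -1, negative; keep [0, 1]
u = 0.5 gives f = 1.625, positive; keep [0, 0.5]
u = 0.25 gives f = -0.1406, negative; keep [0.25, 0.5]

[0.25, 0.5]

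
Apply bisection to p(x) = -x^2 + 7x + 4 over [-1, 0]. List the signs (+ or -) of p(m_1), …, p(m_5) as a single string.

midpoint -0.5: p = 0.25 > 0 → [-1, -0.5]
midpoint -0.75: p = -1.8125 < 0 → [-0.75, -0.5]
midpoint -0.625: p = -0.765625 < 0 → [-0.625, -0.5]
midpoint -0.5625: p = -0.2539 < 0 → [-0.5625, -0.5]
midpoint -0.53125: p = -0.001 < 0 → [-0.53125, -0.5]

+----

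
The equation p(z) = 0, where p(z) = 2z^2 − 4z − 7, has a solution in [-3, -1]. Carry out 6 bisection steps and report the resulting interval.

[-1.125, -1.09375]

z = -2 gives p = 9, positive; keep [-2, -1]
z = -1.5 gives p = 3.5, positive; keep [-1.5, -1]
z = -1.25 gives p = 1.125, positive; keep [-1.25, -1]
z = -1.125 gives p = 0.0312, positive; keep [-1.125, -1]
z = -1.0625 gives p = -0.4922, negative; keep [-1.125, -1.0625]
z = -1.09375 gives p = -0.2324, negative; keep [-1.125, -1.09375]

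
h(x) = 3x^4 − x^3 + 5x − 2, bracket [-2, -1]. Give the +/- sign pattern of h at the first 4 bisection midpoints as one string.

h(-1.5) = 9.0625 > 0, so the root lies in [-1.5, -1]
h(-1.25) = 1.027344 > 0, so the root lies in [-1.25, -1]
h(-1.125) = -1.395752 < 0, so the root lies in [-1.25, -1.125]
h(-1.1875) = -0.2973 < 0, so the root lies in [-1.25, -1.1875]

++--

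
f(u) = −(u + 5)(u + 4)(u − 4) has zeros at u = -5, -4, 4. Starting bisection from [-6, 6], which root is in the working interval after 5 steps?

4

m = 0, f(m) = 80 (+); new bracket [0, 6]
m = 3, f(m) = 56 (+); new bracket [3, 6]
m = 4.5, f(m) = -40.375 (−); new bracket [3, 4.5]
m = 3.75, f(m) = 16.9531 (+); new bracket [3.75, 4.5]
m = 4.125, f(m) = -9.2676 (−); new bracket [3.75, 4.125]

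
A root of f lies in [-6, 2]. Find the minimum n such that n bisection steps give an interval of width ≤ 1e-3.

Width after n steps is 8/2^n. Need 2^n ≥ 8/1e-3 = 8000.
2^12 = 4096 < 8000 ≤ 2^13 = 8192, so n = 13.

13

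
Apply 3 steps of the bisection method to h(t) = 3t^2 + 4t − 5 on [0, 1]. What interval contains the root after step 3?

[0.75, 0.875]

h(0.5) = -2.25 < 0, so the root lies in [0.5, 1]
h(0.75) = -0.3125 < 0, so the root lies in [0.75, 1]
h(0.875) = 0.796875 > 0, so the root lies in [0.75, 0.875]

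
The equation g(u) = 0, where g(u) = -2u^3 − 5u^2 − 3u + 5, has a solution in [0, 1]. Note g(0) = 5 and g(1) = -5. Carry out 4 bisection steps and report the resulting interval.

midpoint 0.5: g = 2 > 0 → [0.5, 1]
midpoint 0.75: g = -0.90625 < 0 → [0.5, 0.75]
midpoint 0.625: g = 0.683594 > 0 → [0.625, 0.75]
midpoint 0.6875: g = -0.0757 < 0 → [0.625, 0.6875]

[0.625, 0.6875]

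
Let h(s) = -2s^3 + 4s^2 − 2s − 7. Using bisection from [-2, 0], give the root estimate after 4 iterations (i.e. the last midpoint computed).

-0.875

midpoint -1: h = 1 > 0 → [-1, 0]
midpoint -0.5: h = -4.75 < 0 → [-1, -0.5]
midpoint -0.75: h = -2.40625 < 0 → [-1, -0.75]
midpoint -0.875: h = -0.8477 < 0 → [-1, -0.875]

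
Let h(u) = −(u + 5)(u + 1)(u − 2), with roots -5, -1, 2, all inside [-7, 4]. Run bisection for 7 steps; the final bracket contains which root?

-5

u = -1.5 gives h = -6.125, negative; keep [-7, -1.5]
u = -4.25 gives h = -15.234375, negative; keep [-7, -4.25]
u = -5.625 gives h = 22.041016, positive; keep [-5.625, -4.25]
u = -4.9375 gives h = -1.7073, negative; keep [-5.625, -4.9375]
u = -5.28125 gives h = 8.7674, positive; keep [-5.28125, -4.9375]
u = -5.109375 gives h = 3.1954, positive; keep [-5.109375, -4.9375]
u = -5.0234375 gives h = 0.6623, positive; keep [-5.0234375, -4.9375]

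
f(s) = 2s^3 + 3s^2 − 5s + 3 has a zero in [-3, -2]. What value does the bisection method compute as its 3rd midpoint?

-2.625

s = -2.5 gives f = 3, positive; keep [-3, -2.5]
s = -2.75 gives f = -2.15625, negative; keep [-2.75, -2.5]
s = -2.625 gives f = 0.621094, positive; keep [-2.75, -2.625]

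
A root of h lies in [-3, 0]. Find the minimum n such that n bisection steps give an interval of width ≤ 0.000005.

20

Width after n steps is 3/2^n. Need 2^n ≥ 3/0.000005 = 600000.
2^19 = 524288 < 600000 ≤ 2^20 = 1048576, so n = 20.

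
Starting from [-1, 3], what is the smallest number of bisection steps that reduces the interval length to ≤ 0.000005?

20

Width after n steps is 4/2^n. Need 2^n ≥ 4/0.000005 = 800000.
2^19 = 524288 < 800000 ≤ 2^20 = 1048576, so n = 20.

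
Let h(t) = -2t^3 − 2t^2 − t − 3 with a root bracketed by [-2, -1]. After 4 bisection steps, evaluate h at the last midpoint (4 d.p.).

0.2456

m = -1.5, h(m) = 0.75 (+); new bracket [-1.5, -1]
m = -1.25, h(m) = -0.96875 (−); new bracket [-1.5, -1.25]
m = -1.375, h(m) = -0.207031 (−); new bracket [-1.5, -1.375]
m = -1.4375, h(m) = 0.2456 (+); new bracket [-1.4375, -1.375]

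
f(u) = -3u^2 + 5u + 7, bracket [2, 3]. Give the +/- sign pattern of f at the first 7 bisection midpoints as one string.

u = 2.5 gives f = 0.75, positive; keep [2.5, 3]
u = 2.75 gives f = -1.9375, negative; keep [2.5, 2.75]
u = 2.625 gives f = -0.546875, negative; keep [2.5, 2.625]
u = 2.5625 gives f = 0.1133, positive; keep [2.5625, 2.625]
u = 2.59375 gives f = -0.2139, negative; keep [2.5625, 2.59375]
u = 2.578125 gives f = -0.0496, negative; keep [2.5625, 2.578125]
u = 2.5703125 gives f = 0.032, positive; keep [2.5703125, 2.578125]

+--+--+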